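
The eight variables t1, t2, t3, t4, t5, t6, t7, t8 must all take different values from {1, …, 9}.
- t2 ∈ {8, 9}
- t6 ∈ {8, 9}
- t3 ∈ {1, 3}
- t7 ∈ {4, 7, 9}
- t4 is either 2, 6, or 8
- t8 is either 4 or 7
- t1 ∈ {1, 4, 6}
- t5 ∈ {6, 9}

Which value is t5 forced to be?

Among the 8 variables, 2 fits only t4 (and all 8 values in {1, 2, 3, 4, 6, 7, 8, 9} must be used), so t4 = 2.
The 7 still-open variables together cover exactly {1, 3, 4, 6, 7, 8, 9} — 7 values for 7 variables — and 3 appears only in t3's list, so t3 = 3.
Among the 6 still-open variables, 1 fits only t1 (and all 6 values in {1, 4, 6, 7, 8, 9} must be used), so t1 = 1.
Among the 5 still-open variables, 6 fits only t5 (and all 5 values in {4, 6, 7, 8, 9} must be used), so t5 = 6.

6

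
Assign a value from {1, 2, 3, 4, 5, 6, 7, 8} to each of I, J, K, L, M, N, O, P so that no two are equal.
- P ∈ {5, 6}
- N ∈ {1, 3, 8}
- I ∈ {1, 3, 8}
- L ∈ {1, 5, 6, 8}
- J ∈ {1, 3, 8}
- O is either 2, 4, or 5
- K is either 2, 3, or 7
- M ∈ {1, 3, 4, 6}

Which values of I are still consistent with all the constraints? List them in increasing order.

The 8 variables together cover exactly {1, 2, 3, 4, 5, 6, 7, 8} — 8 values for 8 variables — and 7 appears only in K's list, so K = 7.
The 7 still-open variables draw from only 7 values {1, 2, 3, 4, 5, 6, 8}, so each is used; only O can be 2, hence O = 2.
The 6 still-open variables draw from only 6 values {1, 3, 4, 5, 6, 8}, so each is used; only M can be 4, hence M = 4.
The 3 variables I, J, N are confined to {1, 3, 8}, which locks those values in; drop them from L.
No further eliminations apply; I can still be any of 1, 3, 8.

1, 3, 8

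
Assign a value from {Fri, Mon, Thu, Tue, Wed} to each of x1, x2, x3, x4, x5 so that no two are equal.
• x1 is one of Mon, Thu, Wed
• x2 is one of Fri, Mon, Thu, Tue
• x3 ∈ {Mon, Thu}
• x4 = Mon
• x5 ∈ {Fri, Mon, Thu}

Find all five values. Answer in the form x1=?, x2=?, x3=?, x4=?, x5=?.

x4 has just one choice, so x4 = Mon. So x1, x2, x3, x5 can't be Mon.
x3's domain is down to {Thu}, so x3 = Thu. So x1, x2, x5 can't be Thu.
x5 has just one choice, so x5 = Fri. Eliminate Fri elsewhere: x2.
x1 has just one choice, so x1 = Wed.
x2's domain is down to {Tue}, so x2 = Tue.

x1=Wed, x2=Tue, x3=Thu, x4=Mon, x5=Fri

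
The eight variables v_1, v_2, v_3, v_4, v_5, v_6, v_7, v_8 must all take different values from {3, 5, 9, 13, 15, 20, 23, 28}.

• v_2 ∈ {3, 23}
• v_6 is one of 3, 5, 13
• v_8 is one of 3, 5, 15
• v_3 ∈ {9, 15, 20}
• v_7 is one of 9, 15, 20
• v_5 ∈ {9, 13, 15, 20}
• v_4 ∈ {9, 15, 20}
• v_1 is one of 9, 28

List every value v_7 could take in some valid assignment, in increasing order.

Among the 8 variables, 23 fits only v_2 (and all 8 values in {3, 5, 9, 13, 15, 20, 23, 28} must be used), so v_2 = 23.
Among the 7 still-open variables, 28 fits only v_1 (and all 7 values in {3, 5, 9, 13, 15, 20, 28} must be used), so v_1 = 28.
v_3, v_4, v_7 share exactly the 3 values {9, 15, 20}; by pigeonhole those values go to them, so strike 9, 15, 20 from v_5, v_8.
That leaves v_5 = 13. Eliminate 13 elsewhere: v_6.
No further eliminations apply; v_7 can still be any of 9, 15, 20.

9, 15, 20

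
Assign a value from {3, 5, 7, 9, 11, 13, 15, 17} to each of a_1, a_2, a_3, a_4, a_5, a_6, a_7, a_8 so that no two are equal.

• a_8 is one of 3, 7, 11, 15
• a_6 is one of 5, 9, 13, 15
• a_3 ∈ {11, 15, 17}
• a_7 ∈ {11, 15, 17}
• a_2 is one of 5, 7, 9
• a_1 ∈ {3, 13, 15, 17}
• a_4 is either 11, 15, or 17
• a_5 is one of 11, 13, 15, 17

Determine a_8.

7

a_3, a_4, a_7 between them cover only {11, 15, 17} — a naked triple. Remove those values from a_1, a_5, a_6, a_8.
That leaves a_5 = 13. Remove 13 from a_1, a_6.
That leaves a_1 = 3. So a_8 can't be 3.
So a_8 = 7.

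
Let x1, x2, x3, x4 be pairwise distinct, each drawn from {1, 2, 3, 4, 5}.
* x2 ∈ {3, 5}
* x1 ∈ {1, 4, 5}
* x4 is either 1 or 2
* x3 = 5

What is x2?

x3's domain is down to {5}, so x3 = 5. Eliminate 5 elsewhere: x1, x2.
So x2 = 3.

3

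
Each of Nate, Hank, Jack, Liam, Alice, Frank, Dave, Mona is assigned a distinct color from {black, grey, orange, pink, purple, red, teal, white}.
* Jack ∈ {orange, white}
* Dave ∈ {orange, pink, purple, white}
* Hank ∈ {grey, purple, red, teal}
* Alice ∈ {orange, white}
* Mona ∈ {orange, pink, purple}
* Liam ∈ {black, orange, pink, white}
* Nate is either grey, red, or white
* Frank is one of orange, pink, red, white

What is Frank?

The 8 variables together cover exactly {black, grey, orange, pink, purple, red, teal, white} — 8 values for 8 variables — and black appears only in Liam's list, so Liam = black.
Among the 7 still-open variables, teal fits only Hank (and all 7 values in {grey, orange, pink, purple, red, teal, white} must be used), so Hank = teal.
The 6 still-open variables together cover exactly {grey, orange, pink, purple, red, white} — 6 values for 6 variables — and grey appears only in Nate's list, so Nate = grey.
The 5 still-open variables together cover exactly {orange, pink, purple, red, white} — 5 values for 5 variables — and red appears only in Frank's list, so Frank = red.

red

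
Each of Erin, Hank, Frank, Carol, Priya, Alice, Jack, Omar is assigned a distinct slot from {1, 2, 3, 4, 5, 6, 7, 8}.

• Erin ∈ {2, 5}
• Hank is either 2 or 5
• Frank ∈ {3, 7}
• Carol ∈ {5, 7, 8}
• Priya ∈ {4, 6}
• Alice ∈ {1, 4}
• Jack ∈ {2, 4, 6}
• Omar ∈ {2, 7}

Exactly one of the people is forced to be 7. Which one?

The 8 variables draw from only 8 values {1, 2, 3, 4, 5, 6, 7, 8}, so each is used; only Alice can be 1, hence Alice = 1.
The 7 still-open variables draw from only 7 values {2, 3, 4, 5, 6, 7, 8}, so each is used; only Frank can be 3, hence Frank = 3.
Among the 6 still-open variables, 8 fits only Carol (and all 6 values in {2, 4, 5, 6, 7, 8} must be used), so Carol = 8.
Among the 5 still-open variables, 7 fits only Omar (and all 5 values in {2, 4, 5, 6, 7} must be used), so Omar = 7.

Omar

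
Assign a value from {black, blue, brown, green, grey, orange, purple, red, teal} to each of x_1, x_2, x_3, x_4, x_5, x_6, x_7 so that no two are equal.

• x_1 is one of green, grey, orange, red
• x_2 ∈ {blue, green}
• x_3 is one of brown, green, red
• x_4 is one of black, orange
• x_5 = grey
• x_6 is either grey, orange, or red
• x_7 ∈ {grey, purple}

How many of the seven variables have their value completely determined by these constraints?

x_5's domain is down to {grey}, so x_5 = grey. Strike grey from x_1, x_6, x_7.
That leaves x_7 = purple.
Determined: x_5=grey, x_7=purple. The other variables each still have more than one consistent value. That makes 2.

2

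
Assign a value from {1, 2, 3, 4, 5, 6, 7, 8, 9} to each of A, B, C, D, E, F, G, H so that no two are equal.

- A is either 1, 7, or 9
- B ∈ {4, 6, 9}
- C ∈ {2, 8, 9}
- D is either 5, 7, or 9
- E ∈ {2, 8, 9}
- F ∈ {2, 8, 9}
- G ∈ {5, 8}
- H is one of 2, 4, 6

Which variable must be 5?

G

The 8 variables together cover exactly {1, 2, 4, 5, 6, 7, 8, 9} — 8 values for 8 variables — and 1 appears only in A's list, so A = 1.
The 7 still-open variables draw from only 7 values {2, 4, 5, 6, 7, 8, 9}, so each is used; only D can be 7, hence D = 7.
The 6 still-open variables draw from only 6 values {2, 4, 5, 6, 8, 9}, so each is used; only G can be 5, hence G = 5.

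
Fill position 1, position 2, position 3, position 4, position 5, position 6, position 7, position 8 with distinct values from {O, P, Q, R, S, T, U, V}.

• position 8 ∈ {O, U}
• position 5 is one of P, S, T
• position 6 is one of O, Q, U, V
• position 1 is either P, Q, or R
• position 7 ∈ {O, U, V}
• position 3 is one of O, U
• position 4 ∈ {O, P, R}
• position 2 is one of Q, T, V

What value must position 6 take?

The 8 variables together cover exactly {O, P, Q, R, S, T, U, V} — 8 values for 8 variables — and S appears only in position 5's list, so position 5 = S.
The 7 still-open variables together cover exactly {O, P, Q, R, T, U, V} — 7 values for 7 variables — and T appears only in position 2's list, so position 2 = T.
position 3 and position 8 share exactly the 2 values {O, U}; by pigeonhole those values go to them, so strike O, U from position 4, position 6, position 7.
position 7 must be V (only option left). Remove V from position 6.
So position 6 = Q.

Q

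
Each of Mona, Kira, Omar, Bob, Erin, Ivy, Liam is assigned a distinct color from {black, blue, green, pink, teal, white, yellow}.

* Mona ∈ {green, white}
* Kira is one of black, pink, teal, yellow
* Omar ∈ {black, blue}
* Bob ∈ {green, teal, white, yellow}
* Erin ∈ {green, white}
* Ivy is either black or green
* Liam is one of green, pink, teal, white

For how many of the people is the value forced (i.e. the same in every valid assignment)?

2

The 7 variables draw from only 7 values {black, blue, green, pink, teal, white, yellow}, so each is used; only Omar can be blue, hence Omar = blue.
Mona and Erin between them cover only {green, white} — a naked pair. Remove those values from Bob, Ivy, Liam.
Ivy has just one choice, so Ivy = black. Strike black from Kira.
Determined: Omar=blue, Ivy=black. The other people each still have more than one consistent value. That makes 2.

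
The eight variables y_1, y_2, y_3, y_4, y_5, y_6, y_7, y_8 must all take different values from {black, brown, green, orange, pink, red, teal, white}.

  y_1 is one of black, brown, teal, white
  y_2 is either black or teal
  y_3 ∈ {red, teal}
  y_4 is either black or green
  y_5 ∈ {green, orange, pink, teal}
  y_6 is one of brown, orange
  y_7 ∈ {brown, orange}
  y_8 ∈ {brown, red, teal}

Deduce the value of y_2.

black

The 8 variables together cover exactly {black, brown, green, orange, pink, red, teal, white} — 8 values for 8 variables — and pink appears only in y_5's list, so y_5 = pink.
Among the 7 still-open variables, green fits only y_4 (and all 7 values in {black, brown, green, orange, red, teal, white} must be used), so y_4 = green.
Among the 6 still-open variables, white fits only y_1 (and all 6 values in {black, brown, orange, red, teal, white} must be used), so y_1 = white.
The 5 still-open variables together cover exactly {black, brown, orange, red, teal} — 5 values for 5 variables — and black appears only in y_2's list, so y_2 = black.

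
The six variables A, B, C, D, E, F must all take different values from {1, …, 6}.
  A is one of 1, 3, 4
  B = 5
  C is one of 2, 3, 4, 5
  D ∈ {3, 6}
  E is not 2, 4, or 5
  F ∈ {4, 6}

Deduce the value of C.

B has just one choice, so B = 5. Eliminate 5 elsewhere: C.
Among the 5 still-open variables, 2 fits only C (and all 5 values in {1, 2, 3, 4, 6} must be used), so C = 2.

2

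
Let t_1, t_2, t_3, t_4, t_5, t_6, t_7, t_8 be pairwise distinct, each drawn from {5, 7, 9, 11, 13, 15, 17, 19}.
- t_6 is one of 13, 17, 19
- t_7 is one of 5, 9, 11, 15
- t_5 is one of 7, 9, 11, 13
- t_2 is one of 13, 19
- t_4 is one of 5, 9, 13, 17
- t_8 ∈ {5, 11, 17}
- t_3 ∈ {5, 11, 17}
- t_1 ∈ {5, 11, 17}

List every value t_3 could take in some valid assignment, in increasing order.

5, 11, 17

The 8 variables draw from only 8 values {5, 7, 9, 11, 13, 15, 17, 19}, so each is used; only t_5 can be 7, hence t_5 = 7.
The 7 still-open variables together cover exactly {5, 9, 11, 13, 15, 17, 19} — 7 values for 7 variables — and 15 appears only in t_7's list, so t_7 = 15.
Among the 6 still-open variables, 9 fits only t_4 (and all 6 values in {5, 9, 11, 13, 17, 19} must be used), so t_4 = 9.
t_1, t_3, t_8 share exactly the 3 values {5, 11, 17}; by pigeonhole those values go to them, so strike 5, 11, 17 from t_6.
No further eliminations apply; t_3 can still be any of 5, 11, 17.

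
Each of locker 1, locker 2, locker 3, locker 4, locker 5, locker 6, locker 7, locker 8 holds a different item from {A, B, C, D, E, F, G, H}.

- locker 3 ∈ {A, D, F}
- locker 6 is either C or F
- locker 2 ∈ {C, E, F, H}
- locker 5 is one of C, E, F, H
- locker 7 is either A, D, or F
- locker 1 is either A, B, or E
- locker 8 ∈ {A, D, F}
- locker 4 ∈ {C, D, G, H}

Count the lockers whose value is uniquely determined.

3

The 8 variables draw from only 8 values {A, B, C, D, E, F, G, H}, so each is used; only locker 1 can be B, hence locker 1 = B.
The 7 still-open variables together cover exactly {A, C, D, E, F, G, H} — 7 values for 7 variables — and G appears only in locker 4's list, so locker 4 = G.
locker 3, locker 7, locker 8 between them cover only {A, D, F} — a naked triple. Remove those values from locker 2, locker 5, locker 6.
locker 6 must be C (only option left). Strike C from locker 2, locker 5.
Determined: locker 1=B, locker 4=G, locker 6=C. The other lockers each still have more than one consistent value. That makes 3.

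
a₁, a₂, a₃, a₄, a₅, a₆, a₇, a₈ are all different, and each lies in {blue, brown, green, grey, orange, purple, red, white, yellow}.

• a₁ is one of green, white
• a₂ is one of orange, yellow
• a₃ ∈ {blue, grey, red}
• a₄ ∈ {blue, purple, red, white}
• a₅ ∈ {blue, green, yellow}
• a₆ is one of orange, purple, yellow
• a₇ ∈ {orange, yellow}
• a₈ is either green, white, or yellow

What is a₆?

Among the 8 variables, grey fits only a₃ (and all 8 values in {blue, green, grey, orange, purple, red, white, yellow} must be used), so a₃ = grey.
Among the 7 still-open variables, red fits only a₄ (and all 7 values in {blue, green, orange, purple, red, white, yellow} must be used), so a₄ = red.
The 6 still-open variables together cover exactly {blue, green, orange, purple, white, yellow} — 6 values for 6 variables — and blue appears only in a₅'s list, so a₅ = blue.
Among the 5 still-open variables, purple fits only a₆ (and all 5 values in {green, orange, purple, white, yellow} must be used), so a₆ = purple.

purple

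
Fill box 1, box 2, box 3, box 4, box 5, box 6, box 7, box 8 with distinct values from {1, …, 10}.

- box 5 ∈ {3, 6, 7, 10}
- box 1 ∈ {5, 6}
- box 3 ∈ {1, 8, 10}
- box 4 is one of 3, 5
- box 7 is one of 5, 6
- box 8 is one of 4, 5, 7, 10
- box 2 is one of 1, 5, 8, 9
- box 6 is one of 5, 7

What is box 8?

4

The 2 variables box 1 and box 7 are confined to {5, 6}, which locks those values in; drop them from box 2, box 4, box 5, box 6, box 8.
box 4 must be 3 (only option left). So box 5 can't be 3.
That leaves box 6 = 7. Remove 7 from box 5, box 8.
box 5 must be 10 (only option left). So box 3, box 8 can't be 10.
So box 8 = 4.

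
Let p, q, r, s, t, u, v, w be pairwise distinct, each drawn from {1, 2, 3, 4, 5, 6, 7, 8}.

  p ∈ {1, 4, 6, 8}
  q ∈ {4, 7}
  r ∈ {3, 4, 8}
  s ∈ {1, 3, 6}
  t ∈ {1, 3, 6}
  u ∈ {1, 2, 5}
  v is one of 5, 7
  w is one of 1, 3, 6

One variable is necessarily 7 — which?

The 8 variables draw from only 8 values {1, 2, 3, 4, 5, 6, 7, 8}, so each is used; only u can be 2, hence u = 2.
Among the 7 still-open variables, 5 fits only v (and all 7 values in {1, 3, 4, 5, 6, 7, 8} must be used), so v = 5.
Among the 6 still-open variables, 7 fits only q (and all 6 values in {1, 3, 4, 6, 7, 8} must be used), so q = 7.

q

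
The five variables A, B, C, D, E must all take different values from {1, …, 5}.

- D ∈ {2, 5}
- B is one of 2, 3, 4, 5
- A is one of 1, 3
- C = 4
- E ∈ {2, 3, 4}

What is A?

C must be 4 (only option left). Remove 4 from B, E.
The 4 still-open variables draw from only 4 values {1, 2, 3, 5}, so each is used; only A can be 1, hence A = 1.

1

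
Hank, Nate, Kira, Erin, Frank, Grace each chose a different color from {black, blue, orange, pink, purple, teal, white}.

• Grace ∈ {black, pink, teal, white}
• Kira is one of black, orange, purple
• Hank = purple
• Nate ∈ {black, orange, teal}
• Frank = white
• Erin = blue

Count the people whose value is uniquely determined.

Hank has just one choice, so Hank = purple. So Kira can't be purple.
That leaves Erin = blue.
Frank's domain is down to {white}, so Frank = white. Remove white from Grace.
Determined: Hank=purple, Erin=blue, Frank=white. The other people each still have more than one consistent value. That makes 3.

3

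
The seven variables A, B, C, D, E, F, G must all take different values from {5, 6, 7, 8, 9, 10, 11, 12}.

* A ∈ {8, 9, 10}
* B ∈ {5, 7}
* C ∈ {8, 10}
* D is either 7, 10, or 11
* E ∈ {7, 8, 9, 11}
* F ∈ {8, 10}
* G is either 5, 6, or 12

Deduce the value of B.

5

The 2 variables C and F are confined to {8, 10}, which locks those values in; drop them from A, D, E.
That leaves A = 9. Strike 9 from E.
D and E between them cover only {7, 11} — a naked pair. Remove those values from B.
So B = 5.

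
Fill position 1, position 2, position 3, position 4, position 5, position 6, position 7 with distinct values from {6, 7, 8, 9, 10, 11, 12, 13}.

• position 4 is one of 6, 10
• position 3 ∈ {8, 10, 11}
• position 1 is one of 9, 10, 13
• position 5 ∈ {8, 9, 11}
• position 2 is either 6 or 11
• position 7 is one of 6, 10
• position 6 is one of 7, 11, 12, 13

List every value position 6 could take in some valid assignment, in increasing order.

7, 12

position 4 and position 7 share exactly the 2 values {6, 10}; by pigeonhole those values go to them, so strike 6, 10 from position 1, position 2, position 3.
position 2 must be 11 (only option left). Strike 11 from position 3, position 5, position 6.
That leaves position 3 = 8. So position 5 can't be 8.
position 5 has just one choice, so position 5 = 9. Remove 9 from position 1.
position 1's domain is down to {13}, so position 1 = 13. Remove 13 from position 6.
No further eliminations apply; position 6 can still be any of 7, 12.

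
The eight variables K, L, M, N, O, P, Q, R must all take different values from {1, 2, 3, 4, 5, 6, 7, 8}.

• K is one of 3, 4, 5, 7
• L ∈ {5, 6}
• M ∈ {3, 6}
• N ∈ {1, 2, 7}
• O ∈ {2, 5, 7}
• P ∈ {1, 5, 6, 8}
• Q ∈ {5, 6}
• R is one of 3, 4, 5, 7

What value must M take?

Among the 8 variables, 8 fits only P (and all 8 values in {1, 2, 3, 4, 5, 6, 7, 8} must be used), so P = 8.
The 7 still-open variables together cover exactly {1, 2, 3, 4, 5, 6, 7} — 7 values for 7 variables — and 1 appears only in N's list, so N = 1.
The 6 still-open variables draw from only 6 values {2, 3, 4, 5, 6, 7}, so each is used; only O can be 2, hence O = 2.
The 2 variables L and Q are confined to {5, 6}, which locks those values in; drop them from K, M, R.
So M = 3.

3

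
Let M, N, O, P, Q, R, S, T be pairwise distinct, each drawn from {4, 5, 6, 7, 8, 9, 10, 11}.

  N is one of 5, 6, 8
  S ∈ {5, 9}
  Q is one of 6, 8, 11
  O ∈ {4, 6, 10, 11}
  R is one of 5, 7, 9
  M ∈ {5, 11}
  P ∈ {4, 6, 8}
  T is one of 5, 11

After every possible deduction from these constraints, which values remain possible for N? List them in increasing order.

The 8 variables together cover exactly {4, 5, 6, 7, 8, 9, 10, 11} — 8 values for 8 variables — and 7 appears only in R's list, so R = 7.
The 7 still-open variables together cover exactly {4, 5, 6, 8, 9, 10, 11} — 7 values for 7 variables — and 9 appears only in S's list, so S = 9.
The 6 still-open variables together cover exactly {4, 5, 6, 8, 10, 11} — 6 values for 6 variables — and 10 appears only in O's list, so O = 10.
The 5 still-open variables together cover exactly {4, 5, 6, 8, 11} — 5 values for 5 variables — and 4 appears only in P's list, so P = 4.
M and T between them cover only {5, 11} — a naked pair. Remove those values from N, Q.
No further eliminations apply; N can still be any of 6, 8.

6, 8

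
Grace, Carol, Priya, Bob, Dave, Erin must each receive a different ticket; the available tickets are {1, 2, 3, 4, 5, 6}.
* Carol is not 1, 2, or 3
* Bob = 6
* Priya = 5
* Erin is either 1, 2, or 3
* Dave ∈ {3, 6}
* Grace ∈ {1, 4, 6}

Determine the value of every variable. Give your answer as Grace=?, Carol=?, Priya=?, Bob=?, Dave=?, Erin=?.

Priya must be 5 (only option left). Remove 5 from Carol.
That leaves Bob = 6. So Grace, Carol, Dave can't be 6.
Dave must be 3 (only option left). Remove 3 from Erin.
That leaves Carol = 4. Eliminate 4 elsewhere: Grace.
Grace has just one choice, so Grace = 1. Strike 1 from Erin.
Erin must be 2 (only option left).

Grace=1, Carol=4, Priya=5, Bob=6, Dave=3, Erin=2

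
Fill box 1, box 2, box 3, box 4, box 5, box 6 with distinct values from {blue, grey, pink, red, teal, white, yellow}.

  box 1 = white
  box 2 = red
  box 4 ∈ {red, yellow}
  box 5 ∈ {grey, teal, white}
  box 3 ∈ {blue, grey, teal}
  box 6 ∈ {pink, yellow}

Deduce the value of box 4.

box 1 must be white (only option left). Remove white from box 5.
box 2's domain is down to {red}, so box 2 = red. So box 4 can't be red.
So box 4 = yellow.

yellow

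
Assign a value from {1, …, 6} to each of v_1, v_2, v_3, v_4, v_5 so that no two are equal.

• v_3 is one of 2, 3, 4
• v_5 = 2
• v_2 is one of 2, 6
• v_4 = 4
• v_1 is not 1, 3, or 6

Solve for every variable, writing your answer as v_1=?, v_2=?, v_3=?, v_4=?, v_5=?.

v_4 has just one choice, so v_4 = 4. Strike 4 from v_1, v_3.
That leaves v_5 = 2. Strike 2 from v_1, v_2, v_3.
That leaves v_1 = 5.
That leaves v_2 = 6.
v_3's domain is down to {3}, so v_3 = 3.

v_1=5, v_2=6, v_3=3, v_4=4, v_5=2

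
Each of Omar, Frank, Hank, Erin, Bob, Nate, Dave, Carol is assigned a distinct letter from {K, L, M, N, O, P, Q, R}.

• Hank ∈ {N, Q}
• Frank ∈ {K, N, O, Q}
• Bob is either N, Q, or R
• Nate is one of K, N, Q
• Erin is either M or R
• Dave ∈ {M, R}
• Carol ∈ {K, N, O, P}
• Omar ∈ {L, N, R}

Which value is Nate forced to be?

Among the 8 variables, L fits only Omar (and all 8 values in {K, L, M, N, O, P, Q, R} must be used), so Omar = L.
The 7 still-open variables together cover exactly {K, M, N, O, P, Q, R} — 7 values for 7 variables — and P appears only in Carol's list, so Carol = P.
Among the 6 still-open variables, O fits only Frank (and all 6 values in {K, M, N, O, Q, R} must be used), so Frank = O.
Among the 5 still-open variables, K fits only Nate (and all 5 values in {K, M, N, Q, R} must be used), so Nate = K.

K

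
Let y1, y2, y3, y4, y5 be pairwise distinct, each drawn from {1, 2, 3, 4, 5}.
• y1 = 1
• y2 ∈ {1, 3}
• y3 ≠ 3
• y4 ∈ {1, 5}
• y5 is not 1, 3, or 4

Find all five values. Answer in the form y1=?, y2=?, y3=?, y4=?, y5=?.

y1=1, y2=3, y3=4, y4=5, y5=2

y1's domain is down to {1}, so y1 = 1. Strike 1 from y2, y3, y4.
y2 must be 3 (only option left).
y4 must be 5 (only option left). Remove 5 from y3, y5.
y5 has just one choice, so y5 = 2. Remove 2 from y3.
y3 must be 4 (only option left).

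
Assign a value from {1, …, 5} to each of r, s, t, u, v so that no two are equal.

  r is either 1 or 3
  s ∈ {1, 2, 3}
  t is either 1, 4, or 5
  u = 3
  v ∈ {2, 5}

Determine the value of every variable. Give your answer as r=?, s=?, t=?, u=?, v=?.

u's domain is down to {3}, so u = 3. Remove 3 from r, s.
That leaves r = 1. Remove 1 from s, t.
That leaves s = 2. Remove 2 from v.
v's domain is down to {5}, so v = 5. So t can't be 5.
t's domain is down to {4}, so t = 4.

r=1, s=2, t=4, u=3, v=5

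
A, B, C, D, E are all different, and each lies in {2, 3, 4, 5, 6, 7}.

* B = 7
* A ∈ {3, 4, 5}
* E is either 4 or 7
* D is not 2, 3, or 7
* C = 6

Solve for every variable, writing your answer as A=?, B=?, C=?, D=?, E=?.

A=3, B=7, C=6, D=5, E=4

B's domain is down to {7}, so B = 7. Strike 7 from E.
C's domain is down to {6}, so C = 6. Strike 6 from D.
E has just one choice, so E = 4. Strike 4 from A, D.
D's domain is down to {5}, so D = 5. So A can't be 5.
A's domain is down to {3}, so A = 3.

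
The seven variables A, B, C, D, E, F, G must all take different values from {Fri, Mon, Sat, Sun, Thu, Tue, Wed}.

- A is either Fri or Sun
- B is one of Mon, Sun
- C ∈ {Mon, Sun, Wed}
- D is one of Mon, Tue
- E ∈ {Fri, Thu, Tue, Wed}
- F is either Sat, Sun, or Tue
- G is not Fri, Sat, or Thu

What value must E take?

The 7 variables together cover exactly {Fri, Mon, Sat, Sun, Thu, Tue, Wed} — 7 values for 7 variables — and Sat appears only in F's list, so F = Sat.
The 6 still-open variables draw from only 6 values {Fri, Mon, Sun, Thu, Tue, Wed}, so each is used; only E can be Thu, hence E = Thu.

Thu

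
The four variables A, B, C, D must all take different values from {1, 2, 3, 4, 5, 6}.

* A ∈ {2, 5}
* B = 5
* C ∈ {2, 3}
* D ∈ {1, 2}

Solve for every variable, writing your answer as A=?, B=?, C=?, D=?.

B must be 5 (only option left). Remove 5 from A.
A has just one choice, so A = 2. Strike 2 from C, D.
C has just one choice, so C = 3.
D must be 1 (only option left).

A=2, B=5, C=3, D=1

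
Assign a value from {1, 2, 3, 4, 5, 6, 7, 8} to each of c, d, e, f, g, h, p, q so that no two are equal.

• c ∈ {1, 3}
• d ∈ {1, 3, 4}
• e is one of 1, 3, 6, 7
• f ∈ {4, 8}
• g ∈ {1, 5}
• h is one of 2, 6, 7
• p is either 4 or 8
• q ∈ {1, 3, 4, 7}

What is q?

7

The 8 variables together cover exactly {1, 2, 3, 4, 5, 6, 7, 8} — 8 values for 8 variables — and 2 appears only in h's list, so h = 2.
The 7 still-open variables together cover exactly {1, 3, 4, 5, 6, 7, 8} — 7 values for 7 variables — and 5 appears only in g's list, so g = 5.
The 6 still-open variables together cover exactly {1, 3, 4, 6, 7, 8} — 6 values for 6 variables — and 6 appears only in e's list, so e = 6.
The 5 still-open variables draw from only 5 values {1, 3, 4, 7, 8}, so each is used; only q can be 7, hence q = 7.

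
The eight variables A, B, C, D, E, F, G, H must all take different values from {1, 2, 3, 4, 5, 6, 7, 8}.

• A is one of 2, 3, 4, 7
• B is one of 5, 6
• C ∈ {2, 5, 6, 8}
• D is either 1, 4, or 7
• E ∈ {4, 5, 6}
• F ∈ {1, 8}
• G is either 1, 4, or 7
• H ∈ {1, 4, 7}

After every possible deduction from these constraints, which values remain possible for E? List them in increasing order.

5, 6

The 8 variables draw from only 8 values {1, 2, 3, 4, 5, 6, 7, 8}, so each is used; only A can be 3, hence A = 3.
The 7 still-open variables draw from only 7 values {1, 2, 4, 5, 6, 7, 8}, so each is used; only C can be 2, hence C = 2.
The 6 still-open variables together cover exactly {1, 4, 5, 6, 7, 8} — 6 values for 6 variables — and 8 appears only in F's list, so F = 8.
D, G, H between them cover only {1, 4, 7} — a naked triple. Remove those values from E.
No further eliminations apply; E can still be any of 5, 6.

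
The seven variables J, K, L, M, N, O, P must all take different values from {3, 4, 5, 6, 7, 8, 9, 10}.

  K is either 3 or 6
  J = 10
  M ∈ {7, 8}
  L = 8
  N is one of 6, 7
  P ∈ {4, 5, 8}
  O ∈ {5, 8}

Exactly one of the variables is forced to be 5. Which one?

J has just one choice, so J = 10.
L must be 8 (only option left). So M, O, P can't be 8.
So 5 goes to O.

O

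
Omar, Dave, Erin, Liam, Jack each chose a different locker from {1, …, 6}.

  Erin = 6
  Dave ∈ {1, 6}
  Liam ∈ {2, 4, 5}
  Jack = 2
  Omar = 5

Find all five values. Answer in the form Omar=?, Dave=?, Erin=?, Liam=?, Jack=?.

Omar must be 5 (only option left). Eliminate 5 elsewhere: Liam.
Erin has just one choice, so Erin = 6. So Dave can't be 6.
Jack has just one choice, so Jack = 2. So Liam can't be 2.
Dave's domain is down to {1}, so Dave = 1.
Liam's domain is down to {4}, so Liam = 4.

Omar=5, Dave=1, Erin=6, Liam=4, Jack=2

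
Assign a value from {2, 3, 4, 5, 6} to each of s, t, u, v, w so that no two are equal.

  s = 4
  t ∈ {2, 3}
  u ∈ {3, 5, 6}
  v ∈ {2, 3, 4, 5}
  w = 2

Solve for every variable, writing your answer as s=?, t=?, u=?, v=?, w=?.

s=4, t=3, u=6, v=5, w=2

s must be 4 (only option left). So v can't be 4.
w has just one choice, so w = 2. So t, v can't be 2.
t has just one choice, so t = 3. Remove 3 from u, v.
v has just one choice, so v = 5. So u can't be 5.
That leaves u = 6.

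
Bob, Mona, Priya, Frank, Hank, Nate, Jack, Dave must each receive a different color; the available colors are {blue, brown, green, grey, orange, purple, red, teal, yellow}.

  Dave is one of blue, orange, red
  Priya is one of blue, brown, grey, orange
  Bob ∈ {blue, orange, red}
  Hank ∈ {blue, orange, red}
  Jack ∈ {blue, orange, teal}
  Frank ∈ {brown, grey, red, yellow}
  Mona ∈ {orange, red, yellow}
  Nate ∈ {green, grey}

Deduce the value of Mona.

Among the 8 variables, green fits only Nate (and all 8 values in {blue, brown, green, grey, orange, red, teal, yellow} must be used), so Nate = green.
The 7 still-open variables draw from only 7 values {blue, brown, grey, orange, red, teal, yellow}, so each is used; only Jack can be teal, hence Jack = teal.
Bob, Hank, Dave between them cover only {blue, orange, red} — a naked triple. Remove those values from Mona, Priya, Frank.
So Mona = yellow.

yellow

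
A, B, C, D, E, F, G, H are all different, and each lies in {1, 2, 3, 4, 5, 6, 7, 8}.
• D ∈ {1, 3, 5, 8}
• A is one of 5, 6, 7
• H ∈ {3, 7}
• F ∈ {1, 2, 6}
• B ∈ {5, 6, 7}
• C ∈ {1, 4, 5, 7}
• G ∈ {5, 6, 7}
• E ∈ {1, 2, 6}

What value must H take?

3

The 8 variables draw from only 8 values {1, 2, 3, 4, 5, 6, 7, 8}, so each is used; only C can be 4, hence C = 4.
Among the 7 still-open variables, 8 fits only D (and all 7 values in {1, 2, 3, 5, 6, 7, 8} must be used), so D = 8.
Among the 6 still-open variables, 3 fits only H (and all 6 values in {1, 2, 3, 5, 6, 7} must be used), so H = 3.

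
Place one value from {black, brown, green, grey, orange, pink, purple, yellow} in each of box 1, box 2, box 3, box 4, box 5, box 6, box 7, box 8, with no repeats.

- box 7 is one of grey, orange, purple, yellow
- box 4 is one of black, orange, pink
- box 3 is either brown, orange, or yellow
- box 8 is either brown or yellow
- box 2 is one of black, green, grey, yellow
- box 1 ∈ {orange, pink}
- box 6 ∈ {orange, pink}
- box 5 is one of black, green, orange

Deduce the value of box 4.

black

The 8 variables together cover exactly {black, brown, green, grey, orange, pink, purple, yellow} — 8 values for 8 variables — and purple appears only in box 7's list, so box 7 = purple.
The 7 still-open variables together cover exactly {black, brown, green, grey, orange, pink, yellow} — 7 values for 7 variables — and grey appears only in box 2's list, so box 2 = grey.
Among the 6 still-open variables, green fits only box 5 (and all 6 values in {black, brown, green, orange, pink, yellow} must be used), so box 5 = green.
The 5 still-open variables together cover exactly {black, brown, orange, pink, yellow} — 5 values for 5 variables — and black appears only in box 4's list, so box 4 = black.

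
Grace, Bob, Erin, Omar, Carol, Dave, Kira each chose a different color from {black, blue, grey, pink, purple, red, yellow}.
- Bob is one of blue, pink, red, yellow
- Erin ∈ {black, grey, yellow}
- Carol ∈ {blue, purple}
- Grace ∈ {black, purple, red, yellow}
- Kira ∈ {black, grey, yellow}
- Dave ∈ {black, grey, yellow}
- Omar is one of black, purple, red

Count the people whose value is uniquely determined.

2

The 7 variables together cover exactly {black, blue, grey, pink, purple, red, yellow} — 7 values for 7 variables — and pink appears only in Bob's list, so Bob = pink.
Among the 6 still-open variables, blue fits only Carol (and all 6 values in {black, blue, grey, purple, red, yellow} must be used), so Carol = blue.
Erin, Dave, Kira between them cover only {black, grey, yellow} — a naked triple. Remove those values from Grace, Omar.
Determined: Bob=pink, Carol=blue. The other people each still have more than one consistent value. That makes 2.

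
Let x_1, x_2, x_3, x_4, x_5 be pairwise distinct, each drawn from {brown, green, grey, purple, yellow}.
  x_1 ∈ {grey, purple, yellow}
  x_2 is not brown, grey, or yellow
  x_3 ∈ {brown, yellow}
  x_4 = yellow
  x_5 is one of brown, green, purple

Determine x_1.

grey

x_4 has just one choice, so x_4 = yellow. Eliminate yellow elsewhere: x_1, x_3.
x_3's domain is down to {brown}, so x_3 = brown. Strike brown from x_5.
The 3 still-open variables together cover exactly {green, grey, purple} — 3 values for 3 variables — and grey appears only in x_1's list, so x_1 = grey.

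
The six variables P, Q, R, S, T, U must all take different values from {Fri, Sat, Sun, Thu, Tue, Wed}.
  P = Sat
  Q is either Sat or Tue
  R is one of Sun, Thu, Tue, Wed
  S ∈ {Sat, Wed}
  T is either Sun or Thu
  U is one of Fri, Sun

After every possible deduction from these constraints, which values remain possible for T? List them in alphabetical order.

Sun, Thu

P must be Sat (only option left). Strike Sat from Q, S.
Q's domain is down to {Tue}, so Q = Tue. Strike Tue from R.
That leaves S = Wed. Remove Wed from R.
Among the 3 still-open variables, Fri fits only U (and all 3 values in {Fri, Sun, Thu} must be used), so U = Fri.
No further eliminations apply; T can still be any of Sun, Thu.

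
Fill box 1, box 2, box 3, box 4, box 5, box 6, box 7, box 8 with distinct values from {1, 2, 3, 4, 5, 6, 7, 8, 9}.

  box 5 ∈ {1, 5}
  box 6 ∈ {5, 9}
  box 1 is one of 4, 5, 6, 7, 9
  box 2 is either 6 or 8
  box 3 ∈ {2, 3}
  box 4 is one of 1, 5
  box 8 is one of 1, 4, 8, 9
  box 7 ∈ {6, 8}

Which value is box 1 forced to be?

7

box 2 and box 7 share exactly the 2 values {6, 8}; by pigeonhole those values go to them, so strike 6, 8 from box 1, box 8.
box 4 and box 5 share exactly the 2 values {1, 5}; by pigeonhole those values go to them, so strike 1, 5 from box 1, box 6, box 8.
box 6 must be 9 (only option left). Strike 9 from box 1, box 8.
That leaves box 8 = 4. Remove 4 from box 1.
So box 1 = 7.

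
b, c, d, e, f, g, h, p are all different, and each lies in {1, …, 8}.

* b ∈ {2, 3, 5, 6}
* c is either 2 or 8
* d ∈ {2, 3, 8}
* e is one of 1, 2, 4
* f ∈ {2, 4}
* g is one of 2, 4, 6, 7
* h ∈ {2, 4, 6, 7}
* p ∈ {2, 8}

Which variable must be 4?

The 8 variables together cover exactly {1, 2, 3, 4, 5, 6, 7, 8} — 8 values for 8 variables — and 1 appears only in e's list, so e = 1.
The 7 still-open variables together cover exactly {2, 3, 4, 5, 6, 7, 8} — 7 values for 7 variables — and 5 appears only in b's list, so b = 5.
The 6 still-open variables together cover exactly {2, 3, 4, 6, 7, 8} — 6 values for 6 variables — and 3 appears only in d's list, so d = 3.
c and p share exactly the 2 values {2, 8}; by pigeonhole those values go to them, so strike 2, 8 from f, g, h.
So 4 goes to f.

f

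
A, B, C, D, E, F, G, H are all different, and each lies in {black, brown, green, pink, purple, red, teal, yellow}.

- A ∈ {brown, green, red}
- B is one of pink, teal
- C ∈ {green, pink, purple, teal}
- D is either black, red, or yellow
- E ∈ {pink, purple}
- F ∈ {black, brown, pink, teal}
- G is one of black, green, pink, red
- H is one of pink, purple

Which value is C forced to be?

green

The 8 variables together cover exactly {black, brown, green, pink, purple, red, teal, yellow} — 8 values for 8 variables — and yellow appears only in D's list, so D = yellow.
E and H between them cover only {pink, purple} — a naked pair. Remove those values from B, C, F, G.
B must be teal (only option left). So C, F can't be teal.
So C = green.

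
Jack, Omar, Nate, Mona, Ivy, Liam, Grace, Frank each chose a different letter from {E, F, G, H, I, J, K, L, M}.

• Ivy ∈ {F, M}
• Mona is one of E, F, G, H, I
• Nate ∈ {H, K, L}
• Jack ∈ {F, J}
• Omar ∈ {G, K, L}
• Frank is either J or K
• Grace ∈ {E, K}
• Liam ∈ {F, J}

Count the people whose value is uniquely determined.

The 2 variables Jack and Liam are confined to {F, J}, which locks those values in; drop them from Mona, Ivy, Frank.
Ivy must be M (only option left).
Frank has just one choice, so Frank = K. Remove K from Omar, Nate, Grace.
Grace has just one choice, so Grace = E. Remove E from Mona.
Determined: Ivy=M, Grace=E, Frank=K. The other people each still have more than one consistent value. That makes 3.

3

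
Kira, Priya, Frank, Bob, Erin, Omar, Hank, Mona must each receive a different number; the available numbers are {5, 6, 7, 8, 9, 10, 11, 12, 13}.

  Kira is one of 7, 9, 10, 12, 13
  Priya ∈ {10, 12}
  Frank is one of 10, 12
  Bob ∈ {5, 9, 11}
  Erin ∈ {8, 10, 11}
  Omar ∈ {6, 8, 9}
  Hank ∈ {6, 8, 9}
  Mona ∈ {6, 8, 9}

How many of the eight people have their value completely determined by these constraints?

2

Priya and Frank between them cover only {10, 12} — a naked pair. Remove those values from Kira, Erin.
Omar, Hank, Mona share exactly the 3 values {6, 8, 9}; by pigeonhole those values go to them, so strike 6, 8, 9 from Kira, Bob, Erin.
Erin must be 11 (only option left). Remove 11 from Bob.
Bob must be 5 (only option left).
Determined: Bob=5, Erin=11. The other people each still have more than one consistent value. That makes 2.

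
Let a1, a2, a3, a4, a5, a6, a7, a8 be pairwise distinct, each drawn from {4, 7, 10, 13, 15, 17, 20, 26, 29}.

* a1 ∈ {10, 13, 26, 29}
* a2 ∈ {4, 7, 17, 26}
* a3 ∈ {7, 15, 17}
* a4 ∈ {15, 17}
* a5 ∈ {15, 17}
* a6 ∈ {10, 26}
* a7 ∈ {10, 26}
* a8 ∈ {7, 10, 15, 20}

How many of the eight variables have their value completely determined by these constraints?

3

a4 and a5 between them cover only {15, 17} — a naked pair. Remove those values from a2, a3, a8.
a3's domain is down to {7}, so a3 = 7. So a2, a8 can't be 7.
a6 and a7 between them cover only {10, 26} — a naked pair. Remove those values from a1, a2, a8.
That leaves a2 = 4.
a8's domain is down to {20}, so a8 = 20.
Determined: a2=4, a3=7, a8=20. The other variables each still have more than one consistent value. That makes 3.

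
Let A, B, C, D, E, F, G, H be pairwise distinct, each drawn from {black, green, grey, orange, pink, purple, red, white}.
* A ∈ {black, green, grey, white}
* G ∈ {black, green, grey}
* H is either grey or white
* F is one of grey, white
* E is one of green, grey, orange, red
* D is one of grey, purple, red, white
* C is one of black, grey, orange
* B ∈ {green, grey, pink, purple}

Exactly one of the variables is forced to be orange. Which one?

The 8 variables draw from only 8 values {black, green, grey, orange, pink, purple, red, white}, so each is used; only B can be pink, hence B = pink.
Among the 7 still-open variables, purple fits only D (and all 7 values in {black, green, grey, orange, purple, red, white} must be used), so D = purple.
Among the 6 still-open variables, red fits only E (and all 6 values in {black, green, grey, orange, red, white} must be used), so E = red.
The 5 still-open variables draw from only 5 values {black, green, grey, orange, white}, so each is used; only C can be orange, hence C = orange.

C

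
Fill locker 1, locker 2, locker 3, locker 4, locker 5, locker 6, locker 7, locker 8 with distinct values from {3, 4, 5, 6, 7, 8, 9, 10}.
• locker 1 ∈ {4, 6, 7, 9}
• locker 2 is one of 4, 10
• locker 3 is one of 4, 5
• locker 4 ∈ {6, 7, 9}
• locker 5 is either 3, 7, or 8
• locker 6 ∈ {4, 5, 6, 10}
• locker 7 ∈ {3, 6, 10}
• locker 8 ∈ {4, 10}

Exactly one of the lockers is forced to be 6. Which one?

The 8 variables together cover exactly {3, 4, 5, 6, 7, 8, 9, 10} — 8 values for 8 variables — and 8 appears only in locker 5's list, so locker 5 = 8.
The 7 still-open variables together cover exactly {3, 4, 5, 6, 7, 9, 10} — 7 values for 7 variables — and 3 appears only in locker 7's list, so locker 7 = 3.
The 2 variables locker 2 and locker 8 are confined to {4, 10}, which locks those values in; drop them from locker 1, locker 3, locker 6.
locker 3 must be 5 (only option left). So locker 6 can't be 5.

locker 6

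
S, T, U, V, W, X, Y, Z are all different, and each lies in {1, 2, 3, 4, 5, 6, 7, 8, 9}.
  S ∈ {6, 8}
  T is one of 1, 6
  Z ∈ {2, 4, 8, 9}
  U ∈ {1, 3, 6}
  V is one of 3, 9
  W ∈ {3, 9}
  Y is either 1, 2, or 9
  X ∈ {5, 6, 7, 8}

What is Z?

V and W between them cover only {3, 9} — a naked pair. Remove those values from U, Y, Z.
T and U share exactly the 2 values {1, 6}; by pigeonhole those values go to them, so strike 1, 6 from S, X, Y.
S has just one choice, so S = 8. Remove 8 from X, Z.
Y must be 2 (only option left). Remove 2 from Z.
So Z = 4.

4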